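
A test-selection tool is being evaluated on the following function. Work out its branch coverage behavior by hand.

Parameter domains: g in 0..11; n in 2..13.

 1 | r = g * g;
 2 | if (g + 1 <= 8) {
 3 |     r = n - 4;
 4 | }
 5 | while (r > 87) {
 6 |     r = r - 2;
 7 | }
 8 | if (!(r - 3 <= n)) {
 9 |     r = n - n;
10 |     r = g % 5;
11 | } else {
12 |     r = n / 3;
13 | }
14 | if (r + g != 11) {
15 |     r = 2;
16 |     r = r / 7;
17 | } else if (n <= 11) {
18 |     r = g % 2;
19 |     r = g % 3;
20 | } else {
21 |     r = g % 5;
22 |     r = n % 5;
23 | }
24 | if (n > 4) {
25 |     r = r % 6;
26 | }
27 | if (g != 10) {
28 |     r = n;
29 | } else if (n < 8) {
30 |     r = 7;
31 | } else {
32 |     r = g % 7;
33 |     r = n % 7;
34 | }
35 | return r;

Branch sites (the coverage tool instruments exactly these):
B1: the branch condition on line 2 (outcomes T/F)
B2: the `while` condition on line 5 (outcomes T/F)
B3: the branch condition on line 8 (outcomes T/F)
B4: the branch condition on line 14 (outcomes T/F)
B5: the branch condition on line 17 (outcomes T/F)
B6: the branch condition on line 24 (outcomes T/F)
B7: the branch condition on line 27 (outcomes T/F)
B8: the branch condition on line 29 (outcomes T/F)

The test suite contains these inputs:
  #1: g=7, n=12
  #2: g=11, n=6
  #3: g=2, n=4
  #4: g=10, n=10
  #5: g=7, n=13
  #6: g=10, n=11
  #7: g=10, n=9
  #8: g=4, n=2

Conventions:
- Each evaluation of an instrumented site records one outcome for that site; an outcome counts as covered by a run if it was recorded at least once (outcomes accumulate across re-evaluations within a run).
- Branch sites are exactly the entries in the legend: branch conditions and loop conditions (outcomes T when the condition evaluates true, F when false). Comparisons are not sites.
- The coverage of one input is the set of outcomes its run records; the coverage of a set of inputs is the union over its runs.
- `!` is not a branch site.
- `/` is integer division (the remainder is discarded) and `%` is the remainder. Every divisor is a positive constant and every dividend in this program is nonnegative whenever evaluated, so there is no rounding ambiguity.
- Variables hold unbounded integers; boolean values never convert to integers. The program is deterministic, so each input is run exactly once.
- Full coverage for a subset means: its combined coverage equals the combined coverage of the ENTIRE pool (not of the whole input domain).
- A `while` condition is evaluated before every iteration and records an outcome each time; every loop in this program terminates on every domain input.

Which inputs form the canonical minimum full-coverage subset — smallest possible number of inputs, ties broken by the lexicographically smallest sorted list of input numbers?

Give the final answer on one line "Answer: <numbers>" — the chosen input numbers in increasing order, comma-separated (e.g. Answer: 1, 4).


run #1 (g=7, n=12) runs B1->T, B2->F, B3->F, B4->F, B5->F, B6->T, B7->T; records B1=T, B2=F, B3=F, B4=F, B5=F, B6=T, B7=T
run #2 (g=11, n=6) runs B1->F, B2->T, B2->T, B2->T, B2->T, B2->T, B2->T, B2->T, B2->T, B2->T, B2->T, B2->T, B2->T, B2->T, ...; records B1=F, B2=T, B2=F, B3=T, B4=T, B6=T, B7=T
run #3 (g=2, n=4) runs B1->T, B2->F, B3->F, B4->T, B6->F, B7->T; records B1=T, B2=F, B3=F, B4=T, B6=F, B7=T
run #4 (g=10, n=10) runs B1->F, B2->T, B2->T, B2->T, B2->T, B2->T, B2->T, B2->T, B2->F, B3->T, B4->T, B6->T, B7->F, B8->F; records B1=F, B2=T, B2=F, B3=T, B4=T, B6=T, B7=F, B8=F
run #5 (g=7, n=13) runs B1->T, B2->F, B3->F, B4->F, B5->F, B6->T, B7->T; records B1=T, B2=F, B3=F, B4=F, B5=F, B6=T, B7=T
run #6 (g=10, n=11) runs B1->F, B2->T, B2->T, B2->T, B2->T, B2->T, B2->T, B2->T, B2->F, B3->T, B4->T, B6->T, B7->F, B8->F; records B1=F, B2=T, B2=F, B3=T, B4=T, B6=T, B7=F, B8=F
run #7 (g=10, n=9) runs B1->F, B2->T, B2->T, B2->T, B2->T, B2->T, B2->T, B2->T, B2->F, B3->T, B4->T, B6->T, B7->F, B8->F; records B1=F, B2=T, B2=F, B3=T, B4=T, B6=T, B7=F, B8=F
run #8 (g=4, n=2) runs B1->T, B2->F, B3->F, B4->T, B6->F, B7->T; records B1=T, B2=F, B3=F, B4=T, B6=F, B7=T
the full pool covers 14 outcomes: B1=T, B1=F, B2=T, B2=F, B3=T, B3=F, B4=T, B4=F, B5=F, B6=T, B6=F, B7=T, B7=F, B8=F
size 1 is not enough: best union over all size-1 subsets is 8/14
size 2 is not enough: best union over all size-2 subsets is 13/14
inputs {1, 3, 4} (size 3) cover everything; no size-3 subset with a lexicographically smaller index list covers all 14
Answer: 1, 3, 4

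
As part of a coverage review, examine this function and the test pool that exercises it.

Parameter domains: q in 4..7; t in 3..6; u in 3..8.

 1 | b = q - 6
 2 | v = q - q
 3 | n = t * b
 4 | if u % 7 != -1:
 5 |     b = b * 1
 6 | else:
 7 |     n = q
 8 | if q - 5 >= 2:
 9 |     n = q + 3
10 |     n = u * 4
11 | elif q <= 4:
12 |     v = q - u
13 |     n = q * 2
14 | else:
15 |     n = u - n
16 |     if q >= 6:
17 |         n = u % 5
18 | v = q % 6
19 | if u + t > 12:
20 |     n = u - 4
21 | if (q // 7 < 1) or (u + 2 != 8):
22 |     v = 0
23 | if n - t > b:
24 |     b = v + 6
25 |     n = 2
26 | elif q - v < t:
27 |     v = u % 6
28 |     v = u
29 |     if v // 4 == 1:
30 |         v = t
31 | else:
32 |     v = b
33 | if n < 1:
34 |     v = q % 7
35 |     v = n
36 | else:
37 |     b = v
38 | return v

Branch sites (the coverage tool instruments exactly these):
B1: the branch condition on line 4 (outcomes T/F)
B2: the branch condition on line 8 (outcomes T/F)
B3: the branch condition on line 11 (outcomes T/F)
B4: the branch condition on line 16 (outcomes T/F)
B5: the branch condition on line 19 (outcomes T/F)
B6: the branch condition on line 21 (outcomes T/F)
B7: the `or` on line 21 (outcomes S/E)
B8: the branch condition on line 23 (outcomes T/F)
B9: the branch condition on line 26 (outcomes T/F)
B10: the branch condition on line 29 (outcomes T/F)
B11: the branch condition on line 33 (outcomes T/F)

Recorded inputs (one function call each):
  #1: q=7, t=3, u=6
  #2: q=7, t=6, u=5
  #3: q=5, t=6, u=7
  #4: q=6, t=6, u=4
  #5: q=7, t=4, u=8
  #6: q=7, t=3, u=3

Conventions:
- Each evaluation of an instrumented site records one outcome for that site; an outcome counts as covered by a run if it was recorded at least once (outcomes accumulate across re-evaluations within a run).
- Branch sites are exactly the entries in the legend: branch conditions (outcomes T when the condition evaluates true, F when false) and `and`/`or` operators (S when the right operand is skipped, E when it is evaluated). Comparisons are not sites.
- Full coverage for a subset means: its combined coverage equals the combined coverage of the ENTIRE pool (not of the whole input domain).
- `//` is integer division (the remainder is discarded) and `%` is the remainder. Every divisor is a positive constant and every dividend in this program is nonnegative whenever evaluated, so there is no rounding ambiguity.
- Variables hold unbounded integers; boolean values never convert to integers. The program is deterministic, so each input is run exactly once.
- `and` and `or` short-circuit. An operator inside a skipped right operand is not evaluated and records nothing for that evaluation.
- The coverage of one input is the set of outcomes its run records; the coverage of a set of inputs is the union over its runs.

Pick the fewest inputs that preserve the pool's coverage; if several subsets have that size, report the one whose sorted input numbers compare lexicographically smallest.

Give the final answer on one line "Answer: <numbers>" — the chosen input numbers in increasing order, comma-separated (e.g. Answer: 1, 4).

test 1 (q=7, t=3, u=6) fires B1->T, B2->T, B5->F, B7->E, B6->F, B8->T, B11->F; hits B1=T, B2=T, B5=F, B6=F, B7=E, B8=T, B11=F
test 2 (q=7, t=6, u=5) fires B1->T, B2->T, B5->F, B7->E, B6->T, B8->T, B11->F; hits B1=T, B2=T, B5=F, B6=T, B7=E, B8=T, B11=F
test 3 (q=5, t=6, u=7) fires B1->T, B2->F, B3->F, B4->F, B5->T, B7->S, B6->T, B8->F, B9->T, B10->T, B11->F; hits B1=T, B2=F, B3=F, B4=F, B5=T, B6=T, B7=S, B8=F, B9=T, B10=T, B11=F
test 4 (q=6, t=6, u=4) fires B1->T, B2->F, B3->F, B4->T, B5->F, B7->S, B6->T, B8->F, B9->F, B11->F; hits B1=T, B2=F, B3=F, B4=T, B5=F, B6=T, B7=S, B8=F, B9=F, B11=F
test 5 (q=7, t=4, u=8) fires B1->T, B2->T, B5->F, B7->E, B6->T, B8->T, B11->F; hits B1=T, B2=T, B5=F, B6=T, B7=E, B8=T, B11=F
test 6 (q=7, t=3, u=3) fires B1->T, B2->T, B5->F, B7->E, B6->T, B8->T, B11->F; hits B1=T, B2=T, B5=F, B6=T, B7=E, B8=T, B11=F
pool-wide coverage (18 outcomes): B1=T, B2=T, B2=F, B3=F, B4=T, B4=F, B5=T, B5=F, B6=T, B6=F, B7=S, B7=E, B8=T, B8=F, B9=T, B9=F, B10=T, B11=F
every size-1 subset falls short of the 18 outcomes (best: 11/18)
every size-2 subset falls short of the 18 outcomes (best: 16/18)
the canonical winner is {1, 3, 4}: size 3, full 18-outcome coverage, earliest index list among size-3 covers

Answer: 1, 3, 4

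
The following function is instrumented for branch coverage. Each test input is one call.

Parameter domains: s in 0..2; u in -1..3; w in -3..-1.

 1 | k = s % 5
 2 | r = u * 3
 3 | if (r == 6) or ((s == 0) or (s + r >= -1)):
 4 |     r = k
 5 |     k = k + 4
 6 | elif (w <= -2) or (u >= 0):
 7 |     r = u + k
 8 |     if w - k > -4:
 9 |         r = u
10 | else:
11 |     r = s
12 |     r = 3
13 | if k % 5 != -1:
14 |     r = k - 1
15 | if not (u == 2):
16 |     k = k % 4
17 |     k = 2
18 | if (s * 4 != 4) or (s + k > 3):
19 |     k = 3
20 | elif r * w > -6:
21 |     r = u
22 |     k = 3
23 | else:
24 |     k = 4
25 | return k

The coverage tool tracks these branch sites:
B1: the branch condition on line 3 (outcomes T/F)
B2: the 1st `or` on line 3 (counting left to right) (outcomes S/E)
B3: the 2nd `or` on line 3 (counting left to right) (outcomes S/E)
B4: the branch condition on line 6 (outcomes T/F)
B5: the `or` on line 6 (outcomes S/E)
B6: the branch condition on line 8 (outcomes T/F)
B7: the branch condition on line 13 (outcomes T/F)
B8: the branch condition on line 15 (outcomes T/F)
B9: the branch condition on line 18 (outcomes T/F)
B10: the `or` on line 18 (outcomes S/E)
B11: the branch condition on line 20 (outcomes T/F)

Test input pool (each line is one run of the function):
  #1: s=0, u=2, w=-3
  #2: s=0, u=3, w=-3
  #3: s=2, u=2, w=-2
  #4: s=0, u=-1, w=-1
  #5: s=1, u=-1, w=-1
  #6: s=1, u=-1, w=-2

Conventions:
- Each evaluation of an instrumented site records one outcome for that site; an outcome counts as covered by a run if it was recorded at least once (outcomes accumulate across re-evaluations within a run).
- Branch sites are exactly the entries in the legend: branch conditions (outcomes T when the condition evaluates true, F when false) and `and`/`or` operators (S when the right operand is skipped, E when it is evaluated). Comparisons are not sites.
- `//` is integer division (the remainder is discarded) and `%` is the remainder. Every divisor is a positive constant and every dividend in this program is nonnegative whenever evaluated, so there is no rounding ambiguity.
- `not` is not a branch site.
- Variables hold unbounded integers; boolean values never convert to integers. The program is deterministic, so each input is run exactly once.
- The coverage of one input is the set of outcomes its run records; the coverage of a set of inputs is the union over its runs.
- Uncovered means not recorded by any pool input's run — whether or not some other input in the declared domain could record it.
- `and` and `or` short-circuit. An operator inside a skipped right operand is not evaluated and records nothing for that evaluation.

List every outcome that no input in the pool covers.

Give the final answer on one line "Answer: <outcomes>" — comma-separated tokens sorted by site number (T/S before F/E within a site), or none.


test 1 (s=0, u=2, w=-3) hits B1=T, B2=S, B7=T, B8=F, B9=T, B10=S
test 2 (s=0, u=3, w=-3) hits B1=T, B2=E, B3=S, B7=T, B8=T, B9=T, B10=S
test 3 (s=2, u=2, w=-2) hits B1=T, B2=S, B7=T, B8=F, B9=T, B10=S
test 4 (s=0, u=-1, w=-1) hits B1=T, B2=E, B3=S, B7=T, B8=T, B9=T, B10=S
test 5 (s=1, u=-1, w=-1) hits B1=F, B2=E, B3=E, B4=F, B5=E, B7=T, B8=T, B9=F, B10=E, B11=T
test 6 (s=1, u=-1, w=-2) hits B1=F, B2=E, B3=E, B4=T, B5=S, B6=T, B7=T, B8=T, B9=F, B10=E, B11=T
union over the pool: B1=T, B1=F, B2=S, B2=E, B3=S, B3=E, B4=T, B4=F, B5=S, B5=E, B6=T, B7=T, B8=T, B8=F, B9=T, B9=F, B10=S, B10=E, B11=T
uncovered (3 of 22): B6=F, B7=F, B11=F
Answer: B6=F, B7=F, B11=F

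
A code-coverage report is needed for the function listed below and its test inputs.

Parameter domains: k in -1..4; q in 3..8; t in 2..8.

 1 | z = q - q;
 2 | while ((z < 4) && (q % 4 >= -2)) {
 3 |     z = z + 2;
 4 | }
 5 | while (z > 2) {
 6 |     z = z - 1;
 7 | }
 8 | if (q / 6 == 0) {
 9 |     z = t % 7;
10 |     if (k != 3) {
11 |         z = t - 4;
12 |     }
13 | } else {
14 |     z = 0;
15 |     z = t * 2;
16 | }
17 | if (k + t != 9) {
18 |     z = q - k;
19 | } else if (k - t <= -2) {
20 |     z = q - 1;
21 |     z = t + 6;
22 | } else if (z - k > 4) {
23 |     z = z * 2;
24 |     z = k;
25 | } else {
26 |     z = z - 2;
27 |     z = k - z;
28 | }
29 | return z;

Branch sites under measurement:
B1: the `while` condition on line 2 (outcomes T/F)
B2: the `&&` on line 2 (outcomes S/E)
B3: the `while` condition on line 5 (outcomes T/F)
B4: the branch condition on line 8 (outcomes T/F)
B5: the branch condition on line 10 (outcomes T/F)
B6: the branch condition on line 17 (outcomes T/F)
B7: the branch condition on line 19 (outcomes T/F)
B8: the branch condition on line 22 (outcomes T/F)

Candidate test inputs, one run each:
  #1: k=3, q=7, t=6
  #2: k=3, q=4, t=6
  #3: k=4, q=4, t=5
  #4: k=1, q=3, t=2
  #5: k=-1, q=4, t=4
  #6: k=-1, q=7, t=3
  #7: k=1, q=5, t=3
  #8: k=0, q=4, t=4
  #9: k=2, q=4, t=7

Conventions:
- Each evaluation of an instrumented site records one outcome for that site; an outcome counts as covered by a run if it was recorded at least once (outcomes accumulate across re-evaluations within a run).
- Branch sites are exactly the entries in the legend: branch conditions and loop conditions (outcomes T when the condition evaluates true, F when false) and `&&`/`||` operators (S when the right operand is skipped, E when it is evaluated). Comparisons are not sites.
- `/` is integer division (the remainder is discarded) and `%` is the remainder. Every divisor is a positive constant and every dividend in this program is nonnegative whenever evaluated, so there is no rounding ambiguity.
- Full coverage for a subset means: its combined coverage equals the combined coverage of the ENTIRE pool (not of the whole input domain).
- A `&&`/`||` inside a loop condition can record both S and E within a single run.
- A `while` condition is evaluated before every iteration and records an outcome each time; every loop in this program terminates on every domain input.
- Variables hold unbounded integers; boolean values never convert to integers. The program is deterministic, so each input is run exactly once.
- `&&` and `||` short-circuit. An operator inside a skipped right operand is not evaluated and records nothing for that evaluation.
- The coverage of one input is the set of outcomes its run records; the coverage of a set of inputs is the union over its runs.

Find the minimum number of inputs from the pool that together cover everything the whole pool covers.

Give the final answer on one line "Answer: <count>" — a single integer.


input #1 (k=3, q=7, t=6): events B2->E, B1->T, B2->E, B1->T, B2->S, B1->F, B3->T, B3->T, B3->F, B4->F, B6->F, B7->T; covers B1=T, B1=F, B2=S, B2=E, B3=T, B3=F, B4=F, B6=F, B7=T
input #2 (k=3, q=4, t=6): events B2->E, B1->T, B2->E, B1->T, B2->S, B1->F, B3->T, B3->T, B3->F, B4->T, B5->F, B6->F, B7->T; covers B1=T, B1=F, B2=S, B2=E, B3=T, B3=F, B4=T, B5=F, B6=F, B7=T
input #3 (k=4, q=4, t=5): events B2->E, B1->T, B2->E, B1->T, B2->S, B1->F, B3->T, B3->T, B3->F, B4->T, B5->T, B6->F, B7->F, B8->F; covers B1=T, B1=F, B2=S, B2=E, B3=T, B3=F, B4=T, B5=T, B6=F, B7=F, B8=F
input #4 (k=1, q=3, t=2): events B2->E, B1->T, B2->E, B1->T, B2->S, B1->F, B3->T, B3->T, B3->F, B4->T, B5->T, B6->T; covers B1=T, B1=F, B2=S, B2=E, B3=T, B3=F, B4=T, B5=T, B6=T
input #5 (k=-1, q=4, t=4): events B2->E, B1->T, B2->E, B1->T, B2->S, B1->F, B3->T, B3->T, B3->F, B4->T, B5->T, B6->T; covers B1=T, B1=F, B2=S, B2=E, B3=T, B3=F, B4=T, B5=T, B6=T
input #6 (k=-1, q=7, t=3): events B2->E, B1->T, B2->E, B1->T, B2->S, B1->F, B3->T, B3->T, B3->F, B4->F, B6->T; covers B1=T, B1=F, B2=S, B2=E, B3=T, B3=F, B4=F, B6=T
input #7 (k=1, q=5, t=3): events B2->E, B1->T, B2->E, B1->T, B2->S, B1->F, B3->T, B3->T, B3->F, B4->T, B5->T, B6->T; covers B1=T, B1=F, B2=S, B2=E, B3=T, B3=F, B4=T, B5=T, B6=T
input #8 (k=0, q=4, t=4): events B2->E, B1->T, B2->E, B1->T, B2->S, B1->F, B3->T, B3->T, B3->F, B4->T, B5->T, B6->T; covers B1=T, B1=F, B2=S, B2=E, B3=T, B3=F, B4=T, B5=T, B6=T
input #9 (k=2, q=4, t=7): events B2->E, B1->T, B2->E, B1->T, B2->S, B1->F, B3->T, B3->T, B3->F, B4->T, B5->T, B6->F, B7->T; covers B1=T, B1=F, B2=S, B2=E, B3=T, B3=F, B4=T, B5=T, B6=F, B7=T
union over all inputs: B1=T, B1=F, B2=S, B2=E, B3=T, B3=F, B4=T, B4=F, B5=T, B5=F, B6=T, B6=F, B7=T, B7=F, B8=F (15 outcomes)
size 1 is not enough: best union over all size-1 subsets is 11/15
size 2 is not enough: best union over all size-2 subsets is 13/15
inputs {2, 3, 6} (size 3) cover everything; no size-3 subset with a lexicographically smaller index list covers all 15
Answer: 3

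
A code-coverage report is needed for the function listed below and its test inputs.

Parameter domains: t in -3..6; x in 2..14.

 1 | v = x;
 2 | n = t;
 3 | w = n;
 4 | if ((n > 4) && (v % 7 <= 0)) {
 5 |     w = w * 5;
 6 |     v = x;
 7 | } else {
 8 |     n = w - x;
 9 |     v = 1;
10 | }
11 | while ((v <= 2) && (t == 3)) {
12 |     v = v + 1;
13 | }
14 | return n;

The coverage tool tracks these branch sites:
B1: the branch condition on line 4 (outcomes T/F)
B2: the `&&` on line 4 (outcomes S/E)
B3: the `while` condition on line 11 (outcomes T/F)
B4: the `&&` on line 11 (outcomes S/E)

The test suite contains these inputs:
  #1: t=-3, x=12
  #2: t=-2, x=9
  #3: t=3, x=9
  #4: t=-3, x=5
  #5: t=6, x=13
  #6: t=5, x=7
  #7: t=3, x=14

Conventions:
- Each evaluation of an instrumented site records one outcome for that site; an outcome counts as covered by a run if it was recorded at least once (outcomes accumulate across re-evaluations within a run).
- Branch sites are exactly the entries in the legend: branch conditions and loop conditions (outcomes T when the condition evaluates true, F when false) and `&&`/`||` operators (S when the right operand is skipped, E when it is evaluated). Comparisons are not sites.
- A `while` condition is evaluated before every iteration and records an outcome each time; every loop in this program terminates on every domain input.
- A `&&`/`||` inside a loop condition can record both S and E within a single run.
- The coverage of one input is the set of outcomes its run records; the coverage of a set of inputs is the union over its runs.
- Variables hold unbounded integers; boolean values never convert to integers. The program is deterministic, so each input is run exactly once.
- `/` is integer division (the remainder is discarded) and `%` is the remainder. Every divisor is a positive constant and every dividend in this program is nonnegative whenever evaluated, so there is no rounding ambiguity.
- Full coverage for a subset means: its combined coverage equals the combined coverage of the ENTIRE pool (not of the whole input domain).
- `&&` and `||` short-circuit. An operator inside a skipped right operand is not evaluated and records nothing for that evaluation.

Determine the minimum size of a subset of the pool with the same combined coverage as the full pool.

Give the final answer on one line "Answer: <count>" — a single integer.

input #1 (t=-3, x=12): events B2->S, B1->F, B4->E, B3->F; covers B1=F, B2=S, B3=F, B4=E
input #2 (t=-2, x=9): events B2->S, B1->F, B4->E, B3->F; covers B1=F, B2=S, B3=F, B4=E
input #3 (t=3, x=9): events B2->S, B1->F, B4->E, B3->T, B4->E, B3->T, B4->S, B3->F; covers B1=F, B2=S, B3=T, B3=F, B4=S, B4=E
input #4 (t=-3, x=5): events B2->S, B1->F, B4->E, B3->F; covers B1=F, B2=S, B3=F, B4=E
input #5 (t=6, x=13): events B2->E, B1->F, B4->E, B3->F; covers B1=F, B2=E, B3=F, B4=E
input #6 (t=5, x=7): events B2->E, B1->T, B4->S, B3->F; covers B1=T, B2=E, B3=F, B4=S
input #7 (t=3, x=14): events B2->S, B1->F, B4->E, B3->T, B4->E, B3->T, B4->S, B3->F; covers B1=F, B2=S, B3=T, B3=F, B4=S, B4=E
together the pool reaches 8 outcomes: B1=T, B1=F, B2=S, B2=E, B3=T, B3=F, B4=S, B4=E
no size-1 subset reaches all 8 outcomes (best union: 6/8)
the canonical winner is {3, 6}: size 2, full 8-outcome coverage, earliest index list among size-2 covers

Answer: 2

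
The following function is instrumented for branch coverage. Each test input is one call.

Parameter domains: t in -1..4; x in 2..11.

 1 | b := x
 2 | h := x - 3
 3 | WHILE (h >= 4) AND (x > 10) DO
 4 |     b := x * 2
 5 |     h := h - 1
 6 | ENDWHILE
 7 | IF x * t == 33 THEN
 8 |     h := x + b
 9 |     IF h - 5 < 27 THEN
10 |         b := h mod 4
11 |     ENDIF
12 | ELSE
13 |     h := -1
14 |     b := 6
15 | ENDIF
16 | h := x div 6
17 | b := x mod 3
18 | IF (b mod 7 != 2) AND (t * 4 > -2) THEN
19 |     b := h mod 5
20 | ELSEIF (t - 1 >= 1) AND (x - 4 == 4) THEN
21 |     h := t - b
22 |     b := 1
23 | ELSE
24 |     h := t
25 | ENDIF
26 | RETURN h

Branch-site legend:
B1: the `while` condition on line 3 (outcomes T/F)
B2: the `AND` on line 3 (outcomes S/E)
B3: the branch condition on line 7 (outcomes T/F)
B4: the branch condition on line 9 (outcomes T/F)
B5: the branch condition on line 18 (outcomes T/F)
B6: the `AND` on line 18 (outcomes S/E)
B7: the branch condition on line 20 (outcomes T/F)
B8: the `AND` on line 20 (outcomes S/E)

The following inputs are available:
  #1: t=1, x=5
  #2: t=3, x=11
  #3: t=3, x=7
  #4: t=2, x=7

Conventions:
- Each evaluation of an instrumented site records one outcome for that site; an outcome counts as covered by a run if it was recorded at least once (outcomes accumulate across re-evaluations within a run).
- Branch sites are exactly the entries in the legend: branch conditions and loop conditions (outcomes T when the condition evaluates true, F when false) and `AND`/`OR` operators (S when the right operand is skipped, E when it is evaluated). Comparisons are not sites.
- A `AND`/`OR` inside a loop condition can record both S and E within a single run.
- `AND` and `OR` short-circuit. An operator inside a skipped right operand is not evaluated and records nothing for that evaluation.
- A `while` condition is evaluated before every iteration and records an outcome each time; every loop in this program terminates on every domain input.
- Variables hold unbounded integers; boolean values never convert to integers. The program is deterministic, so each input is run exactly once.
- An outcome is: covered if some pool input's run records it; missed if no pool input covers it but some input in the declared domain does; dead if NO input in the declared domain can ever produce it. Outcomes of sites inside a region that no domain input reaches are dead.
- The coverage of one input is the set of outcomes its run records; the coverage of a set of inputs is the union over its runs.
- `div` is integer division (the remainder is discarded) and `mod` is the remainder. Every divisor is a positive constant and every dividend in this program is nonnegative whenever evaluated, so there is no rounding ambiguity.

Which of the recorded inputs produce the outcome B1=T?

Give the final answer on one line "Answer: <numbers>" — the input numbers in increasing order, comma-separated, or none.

input #1 (t=1, x=5): does not produce B1=T
input #2 (t=3, x=11): produces B1=T
input #3 (t=3, x=7): does not produce B1=T
input #4 (t=2, x=7): does not produce B1=T

Answer: 2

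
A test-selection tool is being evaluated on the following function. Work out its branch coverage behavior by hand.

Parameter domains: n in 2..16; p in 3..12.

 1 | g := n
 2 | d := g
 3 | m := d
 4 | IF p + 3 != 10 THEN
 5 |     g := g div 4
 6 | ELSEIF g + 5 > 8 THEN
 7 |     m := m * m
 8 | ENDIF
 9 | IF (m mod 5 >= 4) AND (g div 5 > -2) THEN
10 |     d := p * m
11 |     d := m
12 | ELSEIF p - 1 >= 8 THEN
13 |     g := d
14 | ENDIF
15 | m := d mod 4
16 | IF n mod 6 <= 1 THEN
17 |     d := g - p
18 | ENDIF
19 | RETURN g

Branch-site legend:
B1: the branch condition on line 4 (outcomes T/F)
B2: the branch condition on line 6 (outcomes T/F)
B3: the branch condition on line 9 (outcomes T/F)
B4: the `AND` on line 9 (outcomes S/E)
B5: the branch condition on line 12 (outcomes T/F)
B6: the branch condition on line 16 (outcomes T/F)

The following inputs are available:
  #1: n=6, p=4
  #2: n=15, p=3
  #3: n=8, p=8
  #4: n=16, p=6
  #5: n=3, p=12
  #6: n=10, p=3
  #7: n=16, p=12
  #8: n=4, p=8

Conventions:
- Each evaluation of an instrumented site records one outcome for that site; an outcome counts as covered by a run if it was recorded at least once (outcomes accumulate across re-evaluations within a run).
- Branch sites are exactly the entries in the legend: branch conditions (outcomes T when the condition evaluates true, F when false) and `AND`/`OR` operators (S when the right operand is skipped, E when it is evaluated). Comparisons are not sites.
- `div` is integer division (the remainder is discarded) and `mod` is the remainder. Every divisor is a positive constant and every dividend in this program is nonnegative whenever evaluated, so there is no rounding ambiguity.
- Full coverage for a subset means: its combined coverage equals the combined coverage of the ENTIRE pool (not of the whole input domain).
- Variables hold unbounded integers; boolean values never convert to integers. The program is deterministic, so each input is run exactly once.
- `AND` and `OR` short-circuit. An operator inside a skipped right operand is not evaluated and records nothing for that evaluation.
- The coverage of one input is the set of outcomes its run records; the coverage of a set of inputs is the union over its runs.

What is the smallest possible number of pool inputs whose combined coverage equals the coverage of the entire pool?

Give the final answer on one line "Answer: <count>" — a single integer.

test 1 (n=6, p=4) fires B1->T, B4->S, B3->F, B5->F, B6->T; hits B1=T, B3=F, B4=S, B5=F, B6=T
test 2 (n=15, p=3) fires B1->T, B4->S, B3->F, B5->F, B6->F; hits B1=T, B3=F, B4=S, B5=F, B6=F
test 3 (n=8, p=8) fires B1->T, B4->S, B3->F, B5->F, B6->F; hits B1=T, B3=F, B4=S, B5=F, B6=F
test 4 (n=16, p=6) fires B1->T, B4->S, B3->F, B5->F, B6->F; hits B1=T, B3=F, B4=S, B5=F, B6=F
test 5 (n=3, p=12) fires B1->T, B4->S, B3->F, B5->T, B6->F; hits B1=T, B3=F, B4=S, B5=T, B6=F
test 6 (n=10, p=3) fires B1->T, B4->S, B3->F, B5->F, B6->F; hits B1=T, B3=F, B4=S, B5=F, B6=F
test 7 (n=16, p=12) fires B1->T, B4->S, B3->F, B5->T, B6->F; hits B1=T, B3=F, B4=S, B5=T, B6=F
test 8 (n=4, p=8) fires B1->T, B4->E, B3->T, B6->F; hits B1=T, B3=T, B4=E, B6=F
pool-wide coverage (9 outcomes): B1=T, B3=T, B3=F, B4=S, B4=E, B5=T, B5=F, B6=T, B6=F
size 1 is not enough: best union over all size-1 subsets is 5/9
size 2 is not enough: best union over all size-2 subsets is 8/9
the canonical winner is {1, 5, 8}: size 3, full 9-outcome coverage, earliest index list among size-3 covers

Answer: 3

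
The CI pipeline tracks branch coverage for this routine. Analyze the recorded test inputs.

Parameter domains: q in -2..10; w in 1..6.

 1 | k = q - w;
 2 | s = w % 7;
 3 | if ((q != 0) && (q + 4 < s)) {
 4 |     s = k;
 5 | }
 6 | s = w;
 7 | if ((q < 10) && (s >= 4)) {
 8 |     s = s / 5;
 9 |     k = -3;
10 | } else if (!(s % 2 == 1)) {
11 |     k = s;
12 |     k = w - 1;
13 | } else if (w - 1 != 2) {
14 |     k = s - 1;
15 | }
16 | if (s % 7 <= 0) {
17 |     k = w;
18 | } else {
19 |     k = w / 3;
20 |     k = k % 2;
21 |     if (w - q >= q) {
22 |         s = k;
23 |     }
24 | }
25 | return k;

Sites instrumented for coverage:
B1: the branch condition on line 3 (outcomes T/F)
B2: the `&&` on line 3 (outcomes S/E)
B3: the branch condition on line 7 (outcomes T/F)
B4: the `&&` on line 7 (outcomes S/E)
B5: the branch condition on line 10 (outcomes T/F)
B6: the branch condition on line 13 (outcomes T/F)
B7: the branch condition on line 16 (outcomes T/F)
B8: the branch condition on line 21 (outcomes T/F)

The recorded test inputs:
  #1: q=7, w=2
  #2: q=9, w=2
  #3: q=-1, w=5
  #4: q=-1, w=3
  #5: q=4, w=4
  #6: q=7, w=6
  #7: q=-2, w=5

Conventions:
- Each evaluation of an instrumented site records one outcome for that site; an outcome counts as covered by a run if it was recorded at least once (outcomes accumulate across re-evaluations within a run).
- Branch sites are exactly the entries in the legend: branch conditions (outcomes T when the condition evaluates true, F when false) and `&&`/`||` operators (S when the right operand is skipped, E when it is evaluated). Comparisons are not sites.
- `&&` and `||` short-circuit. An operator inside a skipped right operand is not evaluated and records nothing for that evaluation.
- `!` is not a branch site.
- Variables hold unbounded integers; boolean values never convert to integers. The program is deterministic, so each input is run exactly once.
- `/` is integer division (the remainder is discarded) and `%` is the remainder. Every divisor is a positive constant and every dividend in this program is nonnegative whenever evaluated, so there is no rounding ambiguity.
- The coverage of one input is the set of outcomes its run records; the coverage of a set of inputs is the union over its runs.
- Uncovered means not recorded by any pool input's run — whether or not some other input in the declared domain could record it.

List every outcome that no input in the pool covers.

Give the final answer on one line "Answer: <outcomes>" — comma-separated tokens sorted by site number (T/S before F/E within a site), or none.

input #1, q=7, w=2: events B2->E, B1->F, B4->E, B3->F, B5->T, B7->F, B8->F; outcomes B1=F, B2=E, B3=F, B4=E, B5=T, B7=F, B8=F
input #2, q=9, w=2: events B2->E, B1->F, B4->E, B3->F, B5->T, B7->F, B8->F; outcomes B1=F, B2=E, B3=F, B4=E, B5=T, B7=F, B8=F
input #3, q=-1, w=5: events B2->E, B1->T, B4->E, B3->T, B7->F, B8->T; outcomes B1=T, B2=E, B3=T, B4=E, B7=F, B8=T
input #4, q=-1, w=3: events B2->E, B1->F, B4->E, B3->F, B5->F, B6->F, B7->F, B8->T; outcomes B1=F, B2=E, B3=F, B4=E, B5=F, B6=F, B7=F, B8=T
input #5, q=4, w=4: events B2->E, B1->F, B4->E, B3->T, B7->T; outcomes B1=F, B2=E, B3=T, B4=E, B7=T
input #6, q=7, w=6: events B2->E, B1->F, B4->E, B3->T, B7->F, B8->F; outcomes B1=F, B2=E, B3=T, B4=E, B7=F, B8=F
input #7, q=-2, w=5: events B2->E, B1->T, B4->E, B3->T, B7->F, B8->T; outcomes B1=T, B2=E, B3=T, B4=E, B7=F, B8=T
union over the pool: B1=T, B1=F, B2=E, B3=T, B3=F, B4=E, B5=T, B5=F, B6=F, B7=T, B7=F, B8=T, B8=F
uncovered (3 of 16): B2=S, B4=S, B6=T

Answer: B2=S, B4=S, B6=T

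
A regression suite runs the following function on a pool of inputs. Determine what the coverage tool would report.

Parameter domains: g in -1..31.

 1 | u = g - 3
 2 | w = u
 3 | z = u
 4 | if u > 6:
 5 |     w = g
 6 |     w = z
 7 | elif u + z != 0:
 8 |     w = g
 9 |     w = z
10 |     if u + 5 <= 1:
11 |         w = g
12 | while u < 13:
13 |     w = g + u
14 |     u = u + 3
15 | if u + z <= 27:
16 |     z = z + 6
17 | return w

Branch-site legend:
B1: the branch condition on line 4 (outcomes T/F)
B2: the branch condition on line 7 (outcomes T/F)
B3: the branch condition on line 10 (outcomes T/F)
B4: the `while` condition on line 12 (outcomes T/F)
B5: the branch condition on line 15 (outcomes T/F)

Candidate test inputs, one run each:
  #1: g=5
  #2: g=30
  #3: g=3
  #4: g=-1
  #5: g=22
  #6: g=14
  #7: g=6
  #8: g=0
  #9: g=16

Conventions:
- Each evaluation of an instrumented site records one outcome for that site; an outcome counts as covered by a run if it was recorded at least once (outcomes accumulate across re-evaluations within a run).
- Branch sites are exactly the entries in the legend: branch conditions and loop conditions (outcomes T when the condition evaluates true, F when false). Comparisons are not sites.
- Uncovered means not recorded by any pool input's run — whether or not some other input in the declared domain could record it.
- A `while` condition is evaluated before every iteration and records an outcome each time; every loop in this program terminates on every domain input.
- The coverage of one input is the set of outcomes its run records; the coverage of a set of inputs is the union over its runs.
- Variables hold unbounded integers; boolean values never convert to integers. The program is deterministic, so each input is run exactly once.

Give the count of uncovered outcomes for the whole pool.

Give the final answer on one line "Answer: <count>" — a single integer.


run #1 (g=5) records B1=F, B2=T, B3=F, B4=T, B4=F, B5=T
run #2 (g=30) records B1=T, B4=F, B5=F
run #3 (g=3) records B1=F, B2=F, B4=T, B4=F, B5=T
run #4 (g=-1) records B1=F, B2=T, B3=T, B4=T, B4=F, B5=T
run #5 (g=22) records B1=T, B4=F, B5=F
run #6 (g=14) records B1=T, B4=T, B4=F, B5=T
run #7 (g=6) records B1=F, B2=T, B3=F, B4=T, B4=F, B5=T
run #8 (g=0) records B1=F, B2=T, B3=F, B4=T, B4=F, B5=T
run #9 (g=16) records B1=T, B4=F, B5=T
union over the pool: B1=T, B1=F, B2=T, B2=F, B3=T, B3=F, B4=T, B4=F, B5=T, B5=F
uncovered (0 of 10): none
Answer: 0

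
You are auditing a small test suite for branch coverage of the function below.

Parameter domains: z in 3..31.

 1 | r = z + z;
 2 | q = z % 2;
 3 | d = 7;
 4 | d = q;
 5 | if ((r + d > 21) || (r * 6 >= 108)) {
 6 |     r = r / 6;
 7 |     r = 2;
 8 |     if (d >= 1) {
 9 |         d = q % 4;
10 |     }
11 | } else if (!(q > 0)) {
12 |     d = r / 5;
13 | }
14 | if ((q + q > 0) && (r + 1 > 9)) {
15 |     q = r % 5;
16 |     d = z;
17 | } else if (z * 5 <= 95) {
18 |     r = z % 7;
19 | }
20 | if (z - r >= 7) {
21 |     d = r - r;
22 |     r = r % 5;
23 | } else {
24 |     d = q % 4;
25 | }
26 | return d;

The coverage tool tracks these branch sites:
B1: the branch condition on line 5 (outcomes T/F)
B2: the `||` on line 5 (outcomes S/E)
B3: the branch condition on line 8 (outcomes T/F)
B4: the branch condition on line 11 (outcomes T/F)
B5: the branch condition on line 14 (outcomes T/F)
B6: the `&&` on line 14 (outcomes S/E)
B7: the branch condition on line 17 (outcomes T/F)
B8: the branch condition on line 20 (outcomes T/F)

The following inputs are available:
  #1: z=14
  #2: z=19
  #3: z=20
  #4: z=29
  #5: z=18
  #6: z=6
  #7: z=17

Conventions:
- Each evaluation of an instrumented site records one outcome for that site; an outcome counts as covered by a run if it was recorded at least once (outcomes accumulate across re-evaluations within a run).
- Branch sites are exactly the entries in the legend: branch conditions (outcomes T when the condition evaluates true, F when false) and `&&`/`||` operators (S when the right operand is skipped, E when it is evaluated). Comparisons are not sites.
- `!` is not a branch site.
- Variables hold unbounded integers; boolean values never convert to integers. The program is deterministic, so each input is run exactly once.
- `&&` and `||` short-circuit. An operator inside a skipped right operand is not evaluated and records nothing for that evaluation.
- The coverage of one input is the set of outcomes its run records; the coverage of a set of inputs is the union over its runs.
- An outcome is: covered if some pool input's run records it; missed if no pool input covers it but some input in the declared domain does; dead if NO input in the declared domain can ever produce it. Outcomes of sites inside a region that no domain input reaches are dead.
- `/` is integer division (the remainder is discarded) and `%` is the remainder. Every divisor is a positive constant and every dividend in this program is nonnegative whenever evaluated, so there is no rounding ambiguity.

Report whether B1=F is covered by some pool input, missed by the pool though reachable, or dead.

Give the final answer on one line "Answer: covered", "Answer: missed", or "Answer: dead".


B1=F is recorded by pool input(s) 6 -> covered
Answer: covered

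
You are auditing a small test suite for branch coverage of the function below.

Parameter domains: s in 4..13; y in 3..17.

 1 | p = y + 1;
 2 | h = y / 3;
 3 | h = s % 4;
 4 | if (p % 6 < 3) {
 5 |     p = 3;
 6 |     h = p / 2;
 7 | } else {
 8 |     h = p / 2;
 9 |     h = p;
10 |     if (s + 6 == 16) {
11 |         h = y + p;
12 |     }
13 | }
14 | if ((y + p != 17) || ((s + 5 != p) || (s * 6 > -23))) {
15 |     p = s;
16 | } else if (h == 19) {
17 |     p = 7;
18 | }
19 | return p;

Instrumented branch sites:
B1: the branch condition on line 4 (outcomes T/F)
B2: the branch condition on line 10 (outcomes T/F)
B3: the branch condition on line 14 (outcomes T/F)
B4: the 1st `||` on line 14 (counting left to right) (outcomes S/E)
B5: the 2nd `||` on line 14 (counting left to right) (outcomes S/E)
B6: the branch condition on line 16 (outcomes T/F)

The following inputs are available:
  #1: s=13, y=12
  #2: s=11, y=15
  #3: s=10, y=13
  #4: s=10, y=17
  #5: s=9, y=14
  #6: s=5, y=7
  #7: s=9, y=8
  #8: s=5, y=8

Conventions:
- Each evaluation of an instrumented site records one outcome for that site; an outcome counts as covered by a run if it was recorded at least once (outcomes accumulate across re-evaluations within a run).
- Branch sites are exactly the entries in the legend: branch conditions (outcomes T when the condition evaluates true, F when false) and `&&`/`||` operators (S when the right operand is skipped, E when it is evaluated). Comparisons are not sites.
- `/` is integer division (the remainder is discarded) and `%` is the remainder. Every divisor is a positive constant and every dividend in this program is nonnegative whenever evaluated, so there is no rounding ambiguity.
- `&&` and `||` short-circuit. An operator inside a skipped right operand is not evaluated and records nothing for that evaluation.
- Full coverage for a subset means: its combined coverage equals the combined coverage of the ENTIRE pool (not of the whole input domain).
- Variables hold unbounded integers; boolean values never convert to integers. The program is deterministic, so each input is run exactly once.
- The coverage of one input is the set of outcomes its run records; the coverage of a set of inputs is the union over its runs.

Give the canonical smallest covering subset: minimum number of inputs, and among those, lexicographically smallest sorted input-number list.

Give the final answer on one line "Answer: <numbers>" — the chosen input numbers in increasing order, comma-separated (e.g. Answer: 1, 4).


input #1 (s=13, y=12): events B1->T, B4->S, B3->T; covers B1=T, B3=T, B4=S
input #2 (s=11, y=15): events B1->F, B2->F, B4->S, B3->T; covers B1=F, B2=F, B3=T, B4=S
input #3 (s=10, y=13): events B1->T, B4->S, B3->T; covers B1=T, B3=T, B4=S
input #4 (s=10, y=17): events B1->T, B4->S, B3->T; covers B1=T, B3=T, B4=S
input #5 (s=9, y=14): events B1->F, B2->F, B4->S, B3->T; covers B1=F, B2=F, B3=T, B4=S
input #6 (s=5, y=7): events B1->T, B4->S, B3->T; covers B1=T, B3=T, B4=S
input #7 (s=9, y=8): events B1->F, B2->F, B4->E, B5->S, B3->T; covers B1=F, B2=F, B3=T, B4=E, B5=S
input #8 (s=5, y=8): events B1->F, B2->F, B4->E, B5->S, B3->T; covers B1=F, B2=F, B3=T, B4=E, B5=S
pool-wide coverage (7 outcomes): B1=T, B1=F, B2=F, B3=T, B4=S, B4=E, B5=S
no size-1 subset reaches all 7 outcomes (best union: 5/7)
the canonical winner is {1, 7}: size 2, full 7-outcome coverage, earliest index list among size-2 covers
Answer: 1, 7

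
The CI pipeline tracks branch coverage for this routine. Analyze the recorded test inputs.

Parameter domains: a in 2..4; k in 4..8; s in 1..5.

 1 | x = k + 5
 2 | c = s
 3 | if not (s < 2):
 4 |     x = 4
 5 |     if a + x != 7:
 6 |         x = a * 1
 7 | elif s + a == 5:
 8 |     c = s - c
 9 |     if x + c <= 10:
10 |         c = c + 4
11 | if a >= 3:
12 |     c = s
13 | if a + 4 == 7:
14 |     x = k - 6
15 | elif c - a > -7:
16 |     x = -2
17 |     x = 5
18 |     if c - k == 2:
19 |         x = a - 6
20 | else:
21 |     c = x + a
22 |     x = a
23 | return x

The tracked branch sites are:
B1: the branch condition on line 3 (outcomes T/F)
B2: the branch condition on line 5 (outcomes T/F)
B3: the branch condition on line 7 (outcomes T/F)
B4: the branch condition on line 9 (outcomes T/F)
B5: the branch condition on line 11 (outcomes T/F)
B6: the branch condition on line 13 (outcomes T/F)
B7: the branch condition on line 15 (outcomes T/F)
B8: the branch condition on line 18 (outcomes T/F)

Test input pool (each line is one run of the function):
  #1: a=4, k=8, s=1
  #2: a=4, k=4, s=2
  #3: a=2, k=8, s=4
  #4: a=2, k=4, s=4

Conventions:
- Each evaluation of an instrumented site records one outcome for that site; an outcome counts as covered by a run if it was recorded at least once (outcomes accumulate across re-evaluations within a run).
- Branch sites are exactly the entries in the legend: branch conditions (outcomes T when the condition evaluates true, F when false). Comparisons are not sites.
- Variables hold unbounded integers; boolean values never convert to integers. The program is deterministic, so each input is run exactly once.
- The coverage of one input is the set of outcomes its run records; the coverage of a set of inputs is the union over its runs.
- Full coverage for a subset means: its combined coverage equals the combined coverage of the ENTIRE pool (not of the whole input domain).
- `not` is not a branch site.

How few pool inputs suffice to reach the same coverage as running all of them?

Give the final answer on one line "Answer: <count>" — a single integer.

input #1, a=4, k=8, s=1: events B1->F, B3->T, B4->F, B5->T, B6->F, B7->T, B8->F; outcomes B1=F, B3=T, B4=F, B5=T, B6=F, B7=T, B8=F
input #2, a=4, k=4, s=2: events B1->T, B2->T, B5->T, B6->F, B7->T, B8->F; outcomes B1=T, B2=T, B5=T, B6=F, B7=T, B8=F
input #3, a=2, k=8, s=4: events B1->T, B2->T, B5->F, B6->F, B7->T, B8->F; outcomes B1=T, B2=T, B5=F, B6=F, B7=T, B8=F
input #4, a=2, k=4, s=4: events B1->T, B2->T, B5->F, B6->F, B7->T, B8->F; outcomes B1=T, B2=T, B5=F, B6=F, B7=T, B8=F
the full pool covers 10 outcomes: B1=T, B1=F, B2=T, B3=T, B4=F, B5=T, B5=F, B6=F, B7=T, B8=F
every size-1 subset falls short of the 10 outcomes (best: 7/10)
size 2: inputs {1, 3} cover all 10 outcomes, and no lexicographically smaller subset of this size does

Answer: 2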